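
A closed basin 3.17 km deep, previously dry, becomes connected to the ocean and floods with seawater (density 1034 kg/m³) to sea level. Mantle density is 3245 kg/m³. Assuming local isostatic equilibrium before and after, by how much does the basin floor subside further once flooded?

After flooding the water column is d + s deep. Its weight must equal the weight of mantle displaced by the extra subsidence s: (d + s) ρ_w = s ρ_m.
s = d ρ_w / (ρ_m − ρ_w) = 3.17 km × 1034/(3245 − 1034) = 1.48 km.

1.48 km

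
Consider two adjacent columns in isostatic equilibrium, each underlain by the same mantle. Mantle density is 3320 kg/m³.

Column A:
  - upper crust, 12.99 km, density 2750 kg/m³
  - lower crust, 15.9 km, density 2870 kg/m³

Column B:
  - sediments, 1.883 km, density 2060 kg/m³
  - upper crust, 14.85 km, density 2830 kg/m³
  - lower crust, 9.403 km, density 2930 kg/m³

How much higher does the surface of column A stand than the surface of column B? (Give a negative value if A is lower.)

0.374 km

For any compensation level in the mantle, the mantle terms cancel and isostasy reduces to e = (Σt_A − Σt_B) − (Σ(ρt)_A − Σ(ρt)_B) / ρ_m.
Σt_A = 28.89 km; Σt_B = 26.136 km; Σ(ρt)_A = 81355.5; Σ(ρt)_B = 73455.27 (in km·kg/m³).
e = (28.89 − 26.136) − (81355.5 − 73455.27) / 3320 = 0.374 km.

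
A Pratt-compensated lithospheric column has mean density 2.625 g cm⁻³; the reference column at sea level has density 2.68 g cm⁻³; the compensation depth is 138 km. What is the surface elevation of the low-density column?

2.89 km

ρ_ref D = ρ (D + h) → h = D (ρ_ref − ρ)/ρ.
h = 138 km × (2.68 − 2.625)/2.625 = 2.89 km.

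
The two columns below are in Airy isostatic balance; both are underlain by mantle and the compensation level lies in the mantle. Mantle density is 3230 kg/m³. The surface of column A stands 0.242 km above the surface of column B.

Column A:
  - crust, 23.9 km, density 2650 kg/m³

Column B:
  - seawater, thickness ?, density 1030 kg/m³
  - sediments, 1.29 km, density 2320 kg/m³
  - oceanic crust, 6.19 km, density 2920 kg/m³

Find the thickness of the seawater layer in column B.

4.54 km

Take the compensation level at the base of the deeper column (depth z_c below the surface of column A) and equate Σ ρ_i t_i down to z_c; mantle fills any gap and the z_c terms cancel.
Column A: 23.9×2650 + (z_c − 23.9)×3230
Column B: 0.242×0 + x×1030 + 1.29×2320 + 6.19×2920 + (z_c − 0.242 − 7.48 − x)×3230
The z_c×3230 term appears on both sides and cancels. Collect the known terms of each column as K = Σ(ρt)_known − 3230 × (depth of known layers): K_A = 63335 − 3230×23.9 = −13862; K_B = 21067.6 − 3230×(0.242 + 7.48) = −3874.46.
Balance: K_A = K_B − x×(3230 − 1030), so x = (K_B − K_A)/(3230 − 1030) = 9987.54/2200 = 4.54 km.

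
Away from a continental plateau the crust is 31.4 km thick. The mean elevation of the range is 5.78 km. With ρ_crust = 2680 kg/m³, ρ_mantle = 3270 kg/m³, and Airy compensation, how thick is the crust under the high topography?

63.4 km

Root depth r = h ρ_c / (ρ_m − ρ_c) = 5.78 km × 2680 / 590 = 26.25 km.
Total thickness = T + h + r = 31.4 km + 5.78 km + 26.25 km = 63.4 km.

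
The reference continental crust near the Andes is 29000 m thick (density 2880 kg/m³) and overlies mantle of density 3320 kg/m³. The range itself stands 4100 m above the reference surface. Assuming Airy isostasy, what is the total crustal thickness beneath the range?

59900 m

Root depth r = h ρ_c / (ρ_m − ρ_c) = 4100 m × 2880 / 440 = 26840 m.
Total thickness = T + h + r = 29000 m + 4100 m + 26840 m = 59900 m.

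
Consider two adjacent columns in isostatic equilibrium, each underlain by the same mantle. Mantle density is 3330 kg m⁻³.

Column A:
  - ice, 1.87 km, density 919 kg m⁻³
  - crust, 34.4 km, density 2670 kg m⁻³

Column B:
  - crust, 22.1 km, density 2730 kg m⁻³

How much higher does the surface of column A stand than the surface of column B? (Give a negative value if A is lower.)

For any compensation level in the mantle, the mantle terms cancel and isostasy reduces to e = (Σt_A − Σt_B) − (Σ(ρt)_A − Σ(ρt)_B) / ρ_m.
Σt_A = 36.27 km; Σt_B = 22.1 km; Σ(ρt)_A = 93566.53; Σ(ρt)_B = 60333 (in km·kg m⁻³).
e = (36.27 − 22.1) − (93566.53 − 60333) / 3330 = 4.19 km.

4.19 km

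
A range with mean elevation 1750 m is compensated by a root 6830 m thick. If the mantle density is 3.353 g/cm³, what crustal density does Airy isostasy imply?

2.67 g/cm³

ρ_c h = (ρ_m − ρ_c) r → ρ_c (h + r) = ρ_m r → ρ_c = ρ_m r / (h + r).
ρ_c = 3.353 × 6830 m / (1750 m + 6830 m) = 2.67 g/cm³.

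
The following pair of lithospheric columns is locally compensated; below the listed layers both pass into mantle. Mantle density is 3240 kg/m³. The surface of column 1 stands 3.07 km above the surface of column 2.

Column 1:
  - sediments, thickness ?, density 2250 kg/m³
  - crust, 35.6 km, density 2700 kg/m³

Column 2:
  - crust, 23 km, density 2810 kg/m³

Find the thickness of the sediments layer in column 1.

Take the compensation level at the base of the deeper column (depth z_c below the surface of column 1) and equate Σ ρ_i t_i down to z_c; mantle fills any gap and the z_c terms cancel.
Column 1: x×2250 + 35.6×2700 + (z_c − 35.6 − x)×3240
Column 2: 3.07×0 + 23×2810 + (z_c − 3.07 − 23)×3240
The z_c×3240 term appears on both sides and cancels. Collect the known terms of each column as K = Σ(ρt)_known − 3240 × (depth of known layers): K_1 = 96120 − 3240×35.6 = −19224; K_2 = 64630 − 3240×(3.07 + 23) = −19836.8.
Balance: K_1 − x×(3240 − 2250) = K_2, so x = (K_1 − K_2)/(3240 − 2250) = 612.8/990 = 0.619 km.

0.619 km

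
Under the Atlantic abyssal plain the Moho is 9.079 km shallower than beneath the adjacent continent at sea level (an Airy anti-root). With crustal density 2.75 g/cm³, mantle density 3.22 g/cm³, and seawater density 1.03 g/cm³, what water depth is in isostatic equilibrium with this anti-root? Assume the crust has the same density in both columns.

2.48 km

Replacing a thickness d of crust by seawater at the top must be balanced by replacing crust with mantle at the base: d (ρ_c − ρ_w) = a (ρ_m − ρ_c).
d = a (ρ_m − ρ_c)/(ρ_c − ρ_w) = 9.079 km × 0.47/1.72 = 2.48 km.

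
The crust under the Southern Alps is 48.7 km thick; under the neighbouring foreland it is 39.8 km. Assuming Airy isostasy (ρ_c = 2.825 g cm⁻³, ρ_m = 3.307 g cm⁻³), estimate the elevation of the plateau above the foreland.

1.3 km

Excess crust Δ = 48.7 km − 39.8 km = 8.9 km, split between elevation h and root r with h + r = Δ.
Airy balance ρ_c h = (ρ_m − ρ_c) r gives r = h ρ_c/(ρ_m − ρ_c), so h (1 + ρ_c/(ρ_m − ρ_c)) = Δ, i.e. h = Δ (ρ_m − ρ_c)/ρ_m.
h = 8.9 km × 0.482/3.307 = 1.3 km.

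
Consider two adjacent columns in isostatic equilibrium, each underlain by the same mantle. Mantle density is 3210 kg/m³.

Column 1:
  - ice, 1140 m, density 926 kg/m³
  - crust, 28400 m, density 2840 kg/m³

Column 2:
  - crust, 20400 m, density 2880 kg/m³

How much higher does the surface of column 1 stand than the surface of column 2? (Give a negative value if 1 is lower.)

1990 m

For any compensation level in the mantle, the mantle terms cancel and isostasy reduces to e = (Σt_1 − Σt_2) − (Σ(ρt)_1 − Σ(ρt)_2) / ρ_m.
Σt_1 = 29540 m; Σt_2 = 20400 m; Σ(ρt)_1 = 81711640; Σ(ρt)_2 = 58752000 (in m·kg/m³).
e = (29540 − 20400) − (81711640 − 58752000) / 3210 = 1990 m.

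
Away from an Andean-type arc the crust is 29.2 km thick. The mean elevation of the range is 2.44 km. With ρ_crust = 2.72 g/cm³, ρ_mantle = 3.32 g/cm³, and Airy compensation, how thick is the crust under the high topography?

42.7 km

Root depth r = h ρ_c / (ρ_m − ρ_c) = 2.44 km × 2.72 / 0.6 = 11.06 km.
Total thickness = T + h + r = 29.2 km + 2.44 km + 11.06 km = 42.7 km.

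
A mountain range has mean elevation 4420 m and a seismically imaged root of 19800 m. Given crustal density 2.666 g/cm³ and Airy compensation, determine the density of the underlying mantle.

Airy balance: ρ_c h = (ρ_m − ρ_c) r → ρ_m = ρ_c (1 + h/r).
ρ_m = 2.666 × (1 + 4420 m/19800 m) = 3.26 g/cm³.

3.26 g/cm³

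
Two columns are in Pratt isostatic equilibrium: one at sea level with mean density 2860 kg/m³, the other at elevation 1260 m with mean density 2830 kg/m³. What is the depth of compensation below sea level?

ρ_ref D = ρ (D + h) → D (ρ_ref − ρ) = ρ h.
D = ρ h/(ρ_ref − ρ) = 2830 × 1260 m/(2860 − 2830) = 119000 m.

119000 m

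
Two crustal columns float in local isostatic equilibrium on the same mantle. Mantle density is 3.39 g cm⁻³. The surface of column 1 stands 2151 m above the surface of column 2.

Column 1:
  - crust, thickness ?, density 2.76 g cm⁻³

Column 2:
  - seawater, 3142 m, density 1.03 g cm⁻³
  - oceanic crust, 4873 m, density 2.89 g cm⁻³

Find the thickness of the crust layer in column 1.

Take the compensation level at the base of the deeper column (depth z_c below the surface of column 1) and equate Σ ρ_i t_i down to z_c; mantle fills any gap and the z_c terms cancel.
Column 1: x×2.76 + (z_c − 0 − x)×3.39
Column 2: 2151×0 + 3142×1.03 + 4873×2.89 + (z_c − 2151 − 8015)×3.39
The z_c×3.39 term appears on both sides and cancels. Collect the known terms of each column as K = Σ(ρt)_known − 3.39 × (depth of known layers): K_1 = 0 − 3.39×0 = 0; K_2 = 17319.23 − 3.39×(2151 + 8015) = −17143.51.
Balance: K_1 − x×(3.39 − 2.76) = K_2, so x = (K_1 − K_2)/(3.39 − 2.76) = 17143.5/0.63 = 27200 m.

27200 m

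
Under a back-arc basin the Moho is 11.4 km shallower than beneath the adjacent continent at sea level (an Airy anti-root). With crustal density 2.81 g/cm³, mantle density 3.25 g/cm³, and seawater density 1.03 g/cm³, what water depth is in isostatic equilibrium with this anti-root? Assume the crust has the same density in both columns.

2.82 km

Replacing a thickness d of crust by seawater at the top must be balanced by replacing crust with mantle at the base: d (ρ_c − ρ_w) = a (ρ_m − ρ_c).
d = a (ρ_m − ρ_c)/(ρ_c − ρ_w) = 11.4 km × 0.44/1.78 = 2.82 km.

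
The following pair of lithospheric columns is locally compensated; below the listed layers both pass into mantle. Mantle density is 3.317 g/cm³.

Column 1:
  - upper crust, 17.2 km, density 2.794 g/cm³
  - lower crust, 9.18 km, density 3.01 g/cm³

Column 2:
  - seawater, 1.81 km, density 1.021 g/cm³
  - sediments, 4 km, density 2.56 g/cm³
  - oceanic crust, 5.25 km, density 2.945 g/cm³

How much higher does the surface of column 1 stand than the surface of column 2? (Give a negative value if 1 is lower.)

0.807 km

For any compensation level in the mantle, the mantle terms cancel and isostasy reduces to e = (Σt_1 − Σt_2) − (Σ(ρt)_1 − Σ(ρt)_2) / ρ_m.
Σt_1 = 26.38 km; Σt_2 = 11.06 km; Σ(ρt)_1 = 75.6886; Σ(ρt)_2 = 27.54926 (in km·g/cm³).
e = (26.38 − 11.06) − (75.6886 − 27.54926) / 3.317 = 0.807 km.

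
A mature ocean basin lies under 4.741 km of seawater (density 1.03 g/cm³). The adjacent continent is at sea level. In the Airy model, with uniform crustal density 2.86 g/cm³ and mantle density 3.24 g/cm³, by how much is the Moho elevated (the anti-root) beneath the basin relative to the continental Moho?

In Airy isostatic equilibrium: replacing crust with seawater at the top is compensated by replacing crust with mantle at the base: d (ρ_c − ρ_w) = a (ρ_m − ρ_c).
a = d (ρ_c − ρ_w)/(ρ_m − ρ_c) = 4.741 km × 1.83/0.38 = 22.8 km.

22.8 km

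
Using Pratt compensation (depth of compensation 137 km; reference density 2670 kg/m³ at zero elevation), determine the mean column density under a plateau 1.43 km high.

Pratt balance: ρ_ref D = ρ (D + h).
ρ = ρ_ref D/(D + h) = 2670 × 137 km/(137 km + 1.43 km) = 2640 kg/m³.

2640 kg/m³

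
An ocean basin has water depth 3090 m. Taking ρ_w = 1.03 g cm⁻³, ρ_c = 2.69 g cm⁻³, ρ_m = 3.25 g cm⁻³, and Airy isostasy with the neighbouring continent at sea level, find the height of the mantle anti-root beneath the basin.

Balancing pressure at the compensation depth: replacing crust with seawater at the top is compensated by replacing crust with mantle at the base: d (ρ_c − ρ_w) = a (ρ_m − ρ_c).
a = d (ρ_c − ρ_w)/(ρ_m − ρ_c) = 3090 m × 1.66/0.56 = 9160 m.

9160 m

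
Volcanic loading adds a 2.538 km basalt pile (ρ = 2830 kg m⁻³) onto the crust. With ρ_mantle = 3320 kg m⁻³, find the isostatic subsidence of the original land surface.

2.16 km

Subaerial loading: s = t ρ_load / ρ_m.
s = 2.538 km × 2830/3320 = 2.16 km.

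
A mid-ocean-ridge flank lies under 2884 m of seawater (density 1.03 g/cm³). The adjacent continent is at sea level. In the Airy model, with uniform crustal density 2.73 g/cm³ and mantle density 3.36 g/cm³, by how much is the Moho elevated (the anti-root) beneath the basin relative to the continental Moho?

In Airy isostatic equilibrium: replacing crust with seawater at the top is compensated by replacing crust with mantle at the base: d (ρ_c − ρ_w) = a (ρ_m − ρ_c).
a = d (ρ_c − ρ_w)/(ρ_m − ρ_c) = 2884 m × 1.7/0.63 = 7780 m.

7780 m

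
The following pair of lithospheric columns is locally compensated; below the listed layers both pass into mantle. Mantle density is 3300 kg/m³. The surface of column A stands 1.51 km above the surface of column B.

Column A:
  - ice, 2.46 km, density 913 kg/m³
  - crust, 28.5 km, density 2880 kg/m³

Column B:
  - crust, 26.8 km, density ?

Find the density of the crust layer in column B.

Take the compensation level at the base of the deeper column (depth z_c below the surface of column A) and equate Σ ρ_i t_i down to z_c; mantle fills any gap and the z_c terms cancel.
Column A: 2.46×913 + 28.5×2880 + (z_c − 30.96)×3300
Column B: 1.51×0 + 26.8×ρ + (z_c − 1.51 − 26.8)×3300
The z_c×3300 term appears on both sides and cancels. Collect the known terms of each column as K = Σ(ρt)_known − 3300 × (depth of known layers): K_A = 84325.98 − 3300×30.96 = −17842.02; K_B = 0 − 3300×(1.51 + 26.8) = −93423.
Balance: K_A = K_B + 26.8×ρ, so ρ = (K_A − K_B)/26.8 = 75581/26.8 = 2820 kg/m³.

2820 kg/m³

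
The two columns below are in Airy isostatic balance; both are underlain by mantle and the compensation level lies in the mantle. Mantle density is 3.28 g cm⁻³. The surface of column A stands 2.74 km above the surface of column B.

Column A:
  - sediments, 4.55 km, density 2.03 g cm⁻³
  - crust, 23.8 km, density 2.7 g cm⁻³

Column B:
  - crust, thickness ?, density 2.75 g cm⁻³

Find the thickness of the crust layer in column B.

19.8 km

Take the compensation level at the base of the deeper column (depth z_c below the surface of column A) and equate Σ ρ_i t_i down to z_c; mantle fills any gap and the z_c terms cancel.
Column A: 4.55×2.03 + 23.8×2.7 + (z_c − 28.35)×3.28
Column B: 2.74×0 + x×2.75 + (z_c − 2.74 − 0 − x)×3.28
The z_c×3.28 term appears on both sides and cancels. Collect the known terms of each column as K = Σ(ρt)_known − 3.28 × (depth of known layers): K_A = 73.4965 − 3.28×28.35 = −19.4915; K_B = 0 − 3.28×(2.74 + 0) = −8.9872.
Balance: K_A = K_B − x×(3.28 − 2.75), so x = (K_B − K_A)/(3.28 − 2.75) = 10.5043/0.53 = 19.8 km.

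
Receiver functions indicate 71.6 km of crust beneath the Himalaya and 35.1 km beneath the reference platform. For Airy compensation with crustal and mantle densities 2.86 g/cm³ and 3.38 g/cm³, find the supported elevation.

Excess crust Δ = 71.6 km − 35.1 km = 36.5 km, split between elevation h and root r with h + r = Δ.
Airy balance ρ_c h = (ρ_m − ρ_c) r gives r = h ρ_c/(ρ_m − ρ_c), so h (1 + ρ_c/(ρ_m − ρ_c)) = Δ, i.e. h = Δ (ρ_m − ρ_c)/ρ_m.
h = 36.5 km × 0.52/3.38 = 5.62 km.

5.62 km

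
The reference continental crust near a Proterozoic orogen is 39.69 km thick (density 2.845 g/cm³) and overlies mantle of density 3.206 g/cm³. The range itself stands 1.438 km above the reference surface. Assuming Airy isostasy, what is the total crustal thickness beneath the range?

52.5 km

Root depth r = h ρ_c / (ρ_m − ρ_c) = 1.438 km × 2.845 / 0.361 = 11.33 km.
Total thickness = T + h + r = 39.69 km + 1.438 km + 11.33 km = 52.5 km.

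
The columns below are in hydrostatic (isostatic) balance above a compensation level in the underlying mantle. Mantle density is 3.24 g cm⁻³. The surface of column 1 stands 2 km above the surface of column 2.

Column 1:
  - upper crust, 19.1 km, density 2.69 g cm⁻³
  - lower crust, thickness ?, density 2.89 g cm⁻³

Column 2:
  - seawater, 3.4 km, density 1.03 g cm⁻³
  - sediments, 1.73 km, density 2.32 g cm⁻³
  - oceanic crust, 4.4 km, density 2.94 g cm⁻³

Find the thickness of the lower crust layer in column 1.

18.3 km

Take the compensation level at the base of the deeper column (depth z_c below the surface of column 1) and equate Σ ρ_i t_i down to z_c; mantle fills any gap and the z_c terms cancel.
Column 1: 19.1×2.69 + x×2.89 + (z_c − 19.1 − x)×3.24
Column 2: 2×0 + 3.4×1.03 + 1.73×2.32 + 4.4×2.94 + (z_c − 2 − 9.53)×3.24
The z_c×3.24 term appears on both sides and cancels. Collect the known terms of each column as K = Σ(ρt)_known − 3.24 × (depth of known layers): K_1 = 51.379 − 3.24×19.1 = −10.505; K_2 = 20.4516 − 3.24×(2 + 9.53) = −16.9056.
Balance: K_1 − x×(3.24 − 2.89) = K_2, so x = (K_1 − K_2)/(3.24 − 2.89) = 6.4006/0.35 = 18.3 km.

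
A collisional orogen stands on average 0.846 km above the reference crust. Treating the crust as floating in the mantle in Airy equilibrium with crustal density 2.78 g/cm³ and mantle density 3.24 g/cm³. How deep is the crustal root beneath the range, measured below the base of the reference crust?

Equating mass per unit area of the two columns: the weight of the topography is balanced by the buoyancy of the root, ρ_c h = (ρ_m − ρ_c) r.
r = h · ρ_c / (ρ_m − ρ_c) = 0.846 km × 2.78 / (3.24 − 2.78) = 5.11 km.

5.11 km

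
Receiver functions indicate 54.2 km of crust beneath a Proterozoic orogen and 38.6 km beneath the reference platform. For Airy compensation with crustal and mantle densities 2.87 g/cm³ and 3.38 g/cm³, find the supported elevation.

2.35 km

Excess crust Δ = 54.2 km − 38.6 km = 15.6 km, split between elevation h and root r with h + r = Δ.
Airy balance ρ_c h = (ρ_m − ρ_c) r gives r = h ρ_c/(ρ_m − ρ_c), so h (1 + ρ_c/(ρ_m − ρ_c)) = Δ, i.e. h = Δ (ρ_m − ρ_c)/ρ_m.
h = 15.6 km × 0.51/3.38 = 2.35 km.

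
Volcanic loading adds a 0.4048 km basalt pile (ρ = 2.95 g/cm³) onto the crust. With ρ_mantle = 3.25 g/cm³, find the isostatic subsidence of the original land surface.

Subaerial loading: s = t ρ_load / ρ_m.
s = 0.4048 km × 2.95/3.25 = 0.367 km.

0.367 km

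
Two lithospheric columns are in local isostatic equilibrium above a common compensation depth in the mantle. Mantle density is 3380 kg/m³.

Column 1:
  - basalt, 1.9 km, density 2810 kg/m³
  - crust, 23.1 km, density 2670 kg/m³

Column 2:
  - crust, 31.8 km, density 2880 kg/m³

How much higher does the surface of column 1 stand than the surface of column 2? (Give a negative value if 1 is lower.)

For any compensation level in the mantle, the mantle terms cancel and isostasy reduces to e = (Σt_1 − Σt_2) − (Σ(ρt)_1 − Σ(ρt)_2) / ρ_m.
Σt_1 = 25 km; Σt_2 = 31.8 km; Σ(ρt)_1 = 67016; Σ(ρt)_2 = 91584 (in km·kg/m³).
e = (25 − 31.8) − (67016 − 91584) / 3380 = 0.469 km.

0.469 km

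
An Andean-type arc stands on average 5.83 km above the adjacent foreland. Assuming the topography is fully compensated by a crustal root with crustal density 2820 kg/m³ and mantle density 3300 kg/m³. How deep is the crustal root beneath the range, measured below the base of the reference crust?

By Archimedes' principle applied to the lithosphere: the weight of the topography is balanced by the buoyancy of the root, ρ_c h = (ρ_m − ρ_c) r.
r = h · ρ_c / (ρ_m − ρ_c) = 5.83 km × 2820 / (3300 − 2820) = 34.3 km.

34.3 km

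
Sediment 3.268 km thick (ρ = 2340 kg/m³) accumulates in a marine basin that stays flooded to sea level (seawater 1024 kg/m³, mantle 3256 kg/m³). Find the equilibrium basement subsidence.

1.93 km

Submarine loading: the sediment displaces seawater, and the subsidence is in turn flooded, so s (ρ_m − ρ_w) = t (ρ_sed − ρ_w).
s = 3.268 km × (2340 − 1024) / (3256 − 1024) = 1.93 km.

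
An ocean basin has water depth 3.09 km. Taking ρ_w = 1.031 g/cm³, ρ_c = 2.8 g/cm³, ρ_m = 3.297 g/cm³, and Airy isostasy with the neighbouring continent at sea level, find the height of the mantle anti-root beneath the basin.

For local isostatic compensation: replacing crust with seawater at the top is compensated by replacing crust with mantle at the base: d (ρ_c − ρ_w) = a (ρ_m − ρ_c).
a = d (ρ_c − ρ_w)/(ρ_m − ρ_c) = 3.09 km × 1.769/0.497 = 11 km.

11 km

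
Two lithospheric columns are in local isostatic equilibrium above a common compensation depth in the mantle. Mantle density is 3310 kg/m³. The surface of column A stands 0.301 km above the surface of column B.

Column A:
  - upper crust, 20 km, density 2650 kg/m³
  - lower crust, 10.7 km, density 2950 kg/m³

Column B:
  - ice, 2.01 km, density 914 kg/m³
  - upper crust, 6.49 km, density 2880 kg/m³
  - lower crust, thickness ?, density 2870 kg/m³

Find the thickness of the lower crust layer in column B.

19.2 km

Take the compensation level at the base of the deeper column (depth z_c below the surface of column A) and equate Σ ρ_i t_i down to z_c; mantle fills any gap and the z_c terms cancel.
Column A: 20×2650 + 10.7×2950 + (z_c − 30.7)×3310
Column B: 0.301×0 + 2.01×914 + 6.49×2880 + x×2870 + (z_c − 0.301 − 8.5 − x)×3310
The z_c×3310 term appears on both sides and cancels. Collect the known terms of each column as K = Σ(ρt)_known − 3310 × (depth of known layers): K_A = 84565 − 3310×30.7 = −17052; K_B = 20528.34 − 3310×(0.301 + 8.5) = −8602.97.
Balance: K_A = K_B − x×(3310 − 2870), so x = (K_B − K_A)/(3310 − 2870) = 8449.03/440 = 19.2 km.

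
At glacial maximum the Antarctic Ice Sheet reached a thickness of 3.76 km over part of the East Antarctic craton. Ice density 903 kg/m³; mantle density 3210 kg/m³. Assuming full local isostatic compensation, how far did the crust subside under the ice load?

By Archimedes' principle applied to the lithosphere: the ice load ρ_ice t is balanced by mantle displaced below, ρ_m s.
s = t ρ_ice / ρ_m = 3.76 km × 903/3210 = 1.06 km.

1.06 km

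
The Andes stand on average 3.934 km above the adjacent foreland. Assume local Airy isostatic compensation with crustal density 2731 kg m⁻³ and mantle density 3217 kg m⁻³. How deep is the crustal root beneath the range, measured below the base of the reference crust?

22.1 km

In Airy isostatic equilibrium: the weight of the topography is balanced by the buoyancy of the root, ρ_c h = (ρ_m − ρ_c) r.
r = h · ρ_c / (ρ_m − ρ_c) = 3.934 km × 2731 / (3217 − 2731) = 22.1 km.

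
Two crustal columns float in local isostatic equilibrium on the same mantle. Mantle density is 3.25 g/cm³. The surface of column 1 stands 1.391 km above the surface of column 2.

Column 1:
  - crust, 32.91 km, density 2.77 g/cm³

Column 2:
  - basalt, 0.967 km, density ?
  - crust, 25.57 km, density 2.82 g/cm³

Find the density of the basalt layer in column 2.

2.96 g/cm³

Take the compensation level at the base of the deeper column (depth z_c below the surface of column 1) and equate Σ ρ_i t_i down to z_c; mantle fills any gap and the z_c terms cancel.
Column 1: 32.91×2.77 + (z_c − 32.91)×3.25
Column 2: 1.391×0 + 0.967×ρ + 25.57×2.82 + (z_c − 1.391 − 26.537)×3.25
The z_c×3.25 term appears on both sides and cancels. Collect the known terms of each column as K = Σ(ρt)_known − 3.25 × (depth of known layers): K_1 = 91.1607 − 3.25×32.91 = −15.7968; K_2 = 72.1074 − 3.25×(1.391 + 26.537) = −18.6586.
Balance: K_1 = K_2 + 0.967×ρ, so ρ = (K_1 − K_2)/0.967 = 2.8618/0.967 = 2.96 g/cm³.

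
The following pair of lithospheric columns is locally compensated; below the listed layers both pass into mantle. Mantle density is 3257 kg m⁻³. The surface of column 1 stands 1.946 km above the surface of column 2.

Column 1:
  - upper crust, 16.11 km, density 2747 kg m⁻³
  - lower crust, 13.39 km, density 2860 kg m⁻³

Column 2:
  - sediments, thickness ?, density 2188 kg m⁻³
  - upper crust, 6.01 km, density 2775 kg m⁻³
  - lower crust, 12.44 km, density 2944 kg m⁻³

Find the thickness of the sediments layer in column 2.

0.377 km

Take the compensation level at the base of the deeper column (depth z_c below the surface of column 1) and equate Σ ρ_i t_i down to z_c; mantle fills any gap and the z_c terms cancel.
Column 1: 16.11×2747 + 13.39×2860 + (z_c − 29.5)×3257
Column 2: 1.946×0 + x×2188 + 6.01×2775 + 12.44×2944 + (z_c − 1.946 − 18.45 − x)×3257
The z_c×3257 term appears on both sides and cancels. Collect the known terms of each column as K = Σ(ρt)_known − 3257 × (depth of known layers): K_1 = 82549.57 − 3257×29.5 = −13531.93; K_2 = 53301.11 − 3257×(1.946 + 18.45) = −13128.662.
Balance: K_1 = K_2 − x×(3257 − 2188), so x = (K_2 − K_1)/(3257 − 2188) = 403.268/1069 = 0.377 km.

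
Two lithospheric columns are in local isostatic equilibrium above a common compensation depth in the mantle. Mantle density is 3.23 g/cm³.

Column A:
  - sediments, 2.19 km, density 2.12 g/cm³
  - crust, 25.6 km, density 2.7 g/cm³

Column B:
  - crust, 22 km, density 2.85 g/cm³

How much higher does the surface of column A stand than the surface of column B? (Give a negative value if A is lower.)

2.36 km

For any compensation level in the mantle, the mantle terms cancel and isostasy reduces to e = (Σt_A − Σt_B) − (Σ(ρt)_A − Σ(ρt)_B) / ρ_m.
Σt_A = 27.79 km; Σt_B = 22 km; Σ(ρt)_A = 73.7628; Σ(ρt)_B = 62.7 (in km·g/cm³).
e = (27.79 − 22) − (73.7628 − 62.7) / 3.23 = 2.36 km.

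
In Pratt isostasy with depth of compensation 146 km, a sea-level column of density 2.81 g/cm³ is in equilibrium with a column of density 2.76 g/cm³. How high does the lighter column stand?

ρ_ref D = ρ (D + h) → h = D (ρ_ref − ρ)/ρ.
h = 146 km × (2.81 − 2.76)/2.76 = 2.64 km.

2.64 km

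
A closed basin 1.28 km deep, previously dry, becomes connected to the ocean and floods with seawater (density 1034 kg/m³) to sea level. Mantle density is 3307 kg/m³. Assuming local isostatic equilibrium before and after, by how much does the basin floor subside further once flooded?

After flooding the water column is d + s deep. Its weight must equal the weight of mantle displaced by the extra subsidence s: (d + s) ρ_w = s ρ_m.
s = d ρ_w / (ρ_m − ρ_w) = 1.28 km × 1034/(3307 − 1034) = 0.582 km.

0.582 km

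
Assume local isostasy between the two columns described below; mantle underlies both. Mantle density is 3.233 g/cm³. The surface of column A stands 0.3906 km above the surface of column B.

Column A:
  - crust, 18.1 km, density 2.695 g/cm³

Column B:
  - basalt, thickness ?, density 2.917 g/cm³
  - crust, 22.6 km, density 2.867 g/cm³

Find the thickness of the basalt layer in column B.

0.644 km

Take the compensation level at the base of the deeper column (depth z_c below the surface of column A) and equate Σ ρ_i t_i down to z_c; mantle fills any gap and the z_c terms cancel.
Column A: 18.1×2.695 + (z_c − 18.1)×3.233
Column B: 0.3906×0 + x×2.917 + 22.6×2.867 + (z_c − 0.3906 − 22.6 − x)×3.233
The z_c×3.233 term appears on both sides and cancels. Collect the known terms of each column as K = Σ(ρt)_known − 3.233 × (depth of known layers): K_A = 48.7795 − 3.233×18.1 = −9.7378; K_B = 64.7942 − 3.233×(0.3906 + 22.6) = −9.5344098.
Balance: K_A = K_B − x×(3.233 − 2.917), so x = (K_B − K_A)/(3.233 − 2.917) = 0.20339/0.316 = 0.644 km.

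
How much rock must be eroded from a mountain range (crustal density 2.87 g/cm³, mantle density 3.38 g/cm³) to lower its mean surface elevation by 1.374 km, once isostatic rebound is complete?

9.11 km

Net drop Δ = e − u = e − e ρ_c/ρ_m = e (ρ_m − ρ_c)/ρ_m.
e = Δ ρ_m/(ρ_m − ρ_c) = 1.374 km × 3.38/0.51 = 9.11 km.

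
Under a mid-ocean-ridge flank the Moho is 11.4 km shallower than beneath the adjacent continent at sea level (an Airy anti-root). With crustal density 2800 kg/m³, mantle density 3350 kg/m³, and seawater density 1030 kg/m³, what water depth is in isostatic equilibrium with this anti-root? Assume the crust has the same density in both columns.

Replacing a thickness d of crust by seawater at the top must be balanced by replacing crust with mantle at the base: d (ρ_c − ρ_w) = a (ρ_m − ρ_c).
d = a (ρ_m − ρ_c)/(ρ_c − ρ_w) = 11.4 km × 550/1770 = 3.54 km.

3.54 km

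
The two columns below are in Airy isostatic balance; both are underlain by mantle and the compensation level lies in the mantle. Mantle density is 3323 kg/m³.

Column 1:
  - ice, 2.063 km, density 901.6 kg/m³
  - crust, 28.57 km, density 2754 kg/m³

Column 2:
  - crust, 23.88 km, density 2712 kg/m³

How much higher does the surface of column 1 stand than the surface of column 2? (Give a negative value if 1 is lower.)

2 km

For any compensation level in the mantle, the mantle terms cancel and isostasy reduces to e = (Σt_1 − Σt_2) − (Σ(ρt)_1 − Σ(ρt)_2) / ρ_m.
Σt_1 = 30.633 km; Σt_2 = 23.88 km; Σ(ρt)_1 = 80541.7808; Σ(ρt)_2 = 64762.56 (in km·kg/m³).
e = (30.633 − 23.88) − (80541.7808 − 64762.56) / 3323 = 2 km.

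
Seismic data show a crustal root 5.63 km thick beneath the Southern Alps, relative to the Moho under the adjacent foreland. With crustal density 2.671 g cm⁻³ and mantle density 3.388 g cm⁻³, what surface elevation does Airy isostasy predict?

In Airy isostatic equilibrium: ρ_c h = (ρ_m − ρ_c) r.
h = r (ρ_m − ρ_c) / ρ_c = 5.63 km × (3.388 − 2.671) / 2.671 = 1.51 km.

1.51 km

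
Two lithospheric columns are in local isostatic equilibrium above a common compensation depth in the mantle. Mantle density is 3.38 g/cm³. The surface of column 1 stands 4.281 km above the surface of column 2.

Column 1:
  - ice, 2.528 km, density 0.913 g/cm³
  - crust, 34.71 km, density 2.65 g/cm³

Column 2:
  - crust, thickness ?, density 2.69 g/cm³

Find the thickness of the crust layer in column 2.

Take the compensation level at the base of the deeper column (depth z_c below the surface of column 1) and equate Σ ρ_i t_i down to z_c; mantle fills any gap and the z_c terms cancel.
Column 1: 2.528×0.913 + 34.71×2.65 + (z_c − 37.238)×3.38
Column 2: 4.281×0 + x×2.69 + (z_c − 4.281 − 0 − x)×3.38
The z_c×3.38 term appears on both sides and cancels. Collect the known terms of each column as K = Σ(ρt)_known − 3.38 × (depth of known layers): K_1 = 94.289564 − 3.38×37.238 = −31.574876; K_2 = 0 − 3.38×(4.281 + 0) = −14.46978.
Balance: K_1 = K_2 − x×(3.38 − 2.69), so x = (K_2 − K_1)/(3.38 − 2.69) = 17.1051/0.69 = 24.8 km.

24.8 km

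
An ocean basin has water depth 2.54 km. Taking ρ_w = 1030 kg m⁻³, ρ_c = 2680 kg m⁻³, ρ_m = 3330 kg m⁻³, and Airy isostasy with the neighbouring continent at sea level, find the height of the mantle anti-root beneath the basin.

6.45 km

Equating mass per unit area of the two columns: replacing crust with seawater at the top is compensated by replacing crust with mantle at the base: d (ρ_c − ρ_w) = a (ρ_m − ρ_c).
a = d (ρ_c − ρ_w)/(ρ_m − ρ_c) = 2.54 km × 1650/650 = 6.45 km.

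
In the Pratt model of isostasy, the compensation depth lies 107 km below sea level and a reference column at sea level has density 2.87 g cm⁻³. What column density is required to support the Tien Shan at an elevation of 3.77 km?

Pratt balance: ρ_ref D = ρ (D + h).
ρ = ρ_ref D/(D + h) = 2.87 × 107 km/(107 km + 3.77 km) = 2.77 g cm⁻³.

2.77 g cm⁻³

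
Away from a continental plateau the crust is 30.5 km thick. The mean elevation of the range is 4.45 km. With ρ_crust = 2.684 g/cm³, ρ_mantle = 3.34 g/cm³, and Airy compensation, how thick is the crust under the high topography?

53.2 km

Root depth r = h ρ_c / (ρ_m − ρ_c) = 4.45 km × 2.684 / 0.656 = 18.21 km.
Total thickness = T + h + r = 30.5 km + 4.45 km + 18.21 km = 53.2 km.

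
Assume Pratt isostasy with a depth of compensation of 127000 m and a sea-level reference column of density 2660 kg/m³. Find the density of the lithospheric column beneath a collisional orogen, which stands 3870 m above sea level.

Pratt balance: ρ_ref D = ρ (D + h).
ρ = ρ_ref D/(D + h) = 2660 × 127000 m/(127000 m + 3870 m) = 2580 kg/m³.

2580 kg/m³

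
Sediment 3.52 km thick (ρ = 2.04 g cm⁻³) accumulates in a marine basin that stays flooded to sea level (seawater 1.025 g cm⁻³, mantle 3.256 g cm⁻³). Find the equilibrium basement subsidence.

Submarine loading: the sediment displaces seawater, and the subsidence is in turn flooded, so s (ρ_m − ρ_w) = t (ρ_sed − ρ_w).
s = 3.52 km × (2.04 − 1.025) / (3.256 − 1.025) = 1.6 km.

1.6 km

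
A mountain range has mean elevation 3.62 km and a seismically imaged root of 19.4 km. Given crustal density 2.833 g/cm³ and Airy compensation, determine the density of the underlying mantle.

3.36 g/cm³

Airy balance: ρ_c h = (ρ_m − ρ_c) r → ρ_m = ρ_c (1 + h/r).
ρ_m = 2.833 × (1 + 3.62 km/19.4 km) = 3.36 g/cm³.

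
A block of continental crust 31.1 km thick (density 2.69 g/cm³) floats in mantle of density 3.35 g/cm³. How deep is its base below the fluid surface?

Draft d = t ρ_obj/ρ_fluid = 31.1 km × 2.69/3.35 = 25 km.

25 km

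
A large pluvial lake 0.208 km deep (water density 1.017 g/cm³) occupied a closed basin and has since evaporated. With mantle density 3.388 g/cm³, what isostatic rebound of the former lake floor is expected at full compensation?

0.0624 km

u = d ρ_w/ρ_m = 0.208 km × 1.017/3.388 = 0.0624 km.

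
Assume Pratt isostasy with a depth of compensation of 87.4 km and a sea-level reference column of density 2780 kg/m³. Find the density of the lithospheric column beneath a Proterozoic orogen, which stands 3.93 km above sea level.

2660 kg/m³

Pratt balance: ρ_ref D = ρ (D + h).
ρ = ρ_ref D/(D + h) = 2780 × 87.4 km/(87.4 km + 3.93 km) = 2660 kg/m³.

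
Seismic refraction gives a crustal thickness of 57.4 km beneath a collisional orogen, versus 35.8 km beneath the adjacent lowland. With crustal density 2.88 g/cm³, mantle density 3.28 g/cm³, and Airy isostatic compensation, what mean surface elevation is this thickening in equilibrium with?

Excess crust Δ = 57.4 km − 35.8 km = 21.6 km, split between elevation h and root r with h + r = Δ.
Airy balance ρ_c h = (ρ_m − ρ_c) r gives r = h ρ_c/(ρ_m − ρ_c), so h (1 + ρ_c/(ρ_m − ρ_c)) = Δ, i.e. h = Δ (ρ_m − ρ_c)/ρ_m.
h = 21.6 km × 0.4/3.28 = 2.63 km.

2.63 km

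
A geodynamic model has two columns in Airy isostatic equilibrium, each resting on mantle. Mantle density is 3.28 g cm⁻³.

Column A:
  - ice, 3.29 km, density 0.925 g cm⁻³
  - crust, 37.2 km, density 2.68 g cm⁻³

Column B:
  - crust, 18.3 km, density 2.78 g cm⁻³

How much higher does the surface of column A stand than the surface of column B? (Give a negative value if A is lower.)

For any compensation level in the mantle, the mantle terms cancel and isostasy reduces to e = (Σt_A − Σt_B) − (Σ(ρt)_A − Σ(ρt)_B) / ρ_m.
Σt_A = 40.49 km; Σt_B = 18.3 km; Σ(ρt)_A = 102.73925; Σ(ρt)_B = 50.874 (in km·g cm⁻³).
e = (40.49 − 18.3) − (102.73925 − 50.874) / 3.28 = 6.38 km.

6.38 km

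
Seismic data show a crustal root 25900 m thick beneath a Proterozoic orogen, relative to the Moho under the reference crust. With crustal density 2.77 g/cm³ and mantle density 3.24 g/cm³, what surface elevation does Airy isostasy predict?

By Archimedes' principle applied to the lithosphere: ρ_c h = (ρ_m − ρ_c) r.
h = r (ρ_m − ρ_c) / ρ_c = 25900 m × (3.24 − 2.77) / 2.77 = 4390 m.

4390 m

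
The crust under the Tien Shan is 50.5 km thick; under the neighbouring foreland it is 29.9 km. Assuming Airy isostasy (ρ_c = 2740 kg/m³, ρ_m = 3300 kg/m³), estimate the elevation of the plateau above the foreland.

Excess crust Δ = 50.5 km − 29.9 km = 20.6 km, split between elevation h and root r with h + r = Δ.
Airy balance ρ_c h = (ρ_m − ρ_c) r gives r = h ρ_c/(ρ_m − ρ_c), so h (1 + ρ_c/(ρ_m − ρ_c)) = Δ, i.e. h = Δ (ρ_m − ρ_c)/ρ_m.
h = 20.6 km × 560/3300 = 3.5 km.

3.5 km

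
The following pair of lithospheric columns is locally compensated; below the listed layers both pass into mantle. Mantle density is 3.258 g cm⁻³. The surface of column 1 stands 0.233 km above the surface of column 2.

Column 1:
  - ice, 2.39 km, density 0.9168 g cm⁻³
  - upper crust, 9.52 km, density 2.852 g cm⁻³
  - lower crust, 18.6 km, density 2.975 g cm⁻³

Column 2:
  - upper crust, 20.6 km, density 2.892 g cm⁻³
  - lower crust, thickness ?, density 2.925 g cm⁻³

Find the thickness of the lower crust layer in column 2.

19.3 km

Take the compensation level at the base of the deeper column (depth z_c below the surface of column 1) and equate Σ ρ_i t_i down to z_c; mantle fills any gap and the z_c terms cancel.
Column 1: 2.39×0.9168 + 9.52×2.852 + 18.6×2.975 + (z_c − 30.51)×3.258
Column 2: 0.233×0 + 20.6×2.892 + x×2.925 + (z_c − 0.233 − 20.6 − x)×3.258
The z_c×3.258 term appears on both sides and cancels. Collect the known terms of each column as K = Σ(ρt)_known − 3.258 × (depth of known layers): K_1 = 84.677192 − 3.258×30.51 = −14.724388; K_2 = 59.5752 − 3.258×(0.233 + 20.6) = −8.298714.
Balance: K_1 = K_2 − x×(3.258 − 2.925), so x = (K_2 − K_1)/(3.258 − 2.925) = 6.42567/0.333 = 19.3 km.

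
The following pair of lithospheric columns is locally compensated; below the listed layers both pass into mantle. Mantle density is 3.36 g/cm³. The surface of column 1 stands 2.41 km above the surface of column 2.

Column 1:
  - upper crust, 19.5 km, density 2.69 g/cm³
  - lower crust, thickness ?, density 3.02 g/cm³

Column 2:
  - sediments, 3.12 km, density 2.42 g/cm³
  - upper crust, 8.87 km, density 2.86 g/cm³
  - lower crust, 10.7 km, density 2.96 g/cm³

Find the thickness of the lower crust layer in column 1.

Take the compensation level at the base of the deeper column (depth z_c below the surface of column 1) and equate Σ ρ_i t_i down to z_c; mantle fills any gap and the z_c terms cancel.
Column 1: 19.5×2.69 + x×3.02 + (z_c − 19.5 − x)×3.36
Column 2: 2.41×0 + 3.12×2.42 + 8.87×2.86 + 10.7×2.96 + (z_c − 2.41 − 22.69)×3.36
The z_c×3.36 term appears on both sides and cancels. Collect the known terms of each column as K = Σ(ρt)_known − 3.36 × (depth of known layers): K_1 = 52.455 − 3.36×19.5 = −13.065; K_2 = 64.5906 − 3.36×(2.41 + 22.69) = −19.7454.
Balance: K_1 − x×(3.36 − 3.02) = K_2, so x = (K_1 − K_2)/(3.36 − 3.02) = 6.6804/0.34 = 19.6 km.

19.6 km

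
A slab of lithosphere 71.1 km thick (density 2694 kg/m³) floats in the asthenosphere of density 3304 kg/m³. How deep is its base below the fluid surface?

58 km

Draft d = t ρ_obj/ρ_fluid = 71.1 km × 2694/3304 = 58 km.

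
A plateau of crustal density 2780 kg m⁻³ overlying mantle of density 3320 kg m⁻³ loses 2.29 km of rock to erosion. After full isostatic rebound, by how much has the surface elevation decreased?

Rebound u = e ρ_c/ρ_m = 2.29 km × 2780/3320 = 1.918 km.
Net surface drop = e − u = 2.29 km − 1.918 km = e (ρ_m − ρ_c)/ρ_m = 0.372 km.

0.372 km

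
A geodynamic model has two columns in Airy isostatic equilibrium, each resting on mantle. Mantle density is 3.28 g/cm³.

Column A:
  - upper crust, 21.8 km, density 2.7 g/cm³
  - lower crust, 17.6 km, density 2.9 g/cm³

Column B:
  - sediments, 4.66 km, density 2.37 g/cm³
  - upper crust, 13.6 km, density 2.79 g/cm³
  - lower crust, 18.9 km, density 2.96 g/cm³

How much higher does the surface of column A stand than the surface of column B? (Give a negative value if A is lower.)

For any compensation level in the mantle, the mantle terms cancel and isostasy reduces to e = (Σt_A − Σt_B) − (Σ(ρt)_A − Σ(ρt)_B) / ρ_m.
Σt_A = 39.4 km; Σt_B = 37.16 km; Σ(ρt)_A = 109.9; Σ(ρt)_B = 104.9322 (in km·g/cm³).
e = (39.4 − 37.16) − (109.9 − 104.9322) / 3.28 = 0.725 km.

0.725 km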